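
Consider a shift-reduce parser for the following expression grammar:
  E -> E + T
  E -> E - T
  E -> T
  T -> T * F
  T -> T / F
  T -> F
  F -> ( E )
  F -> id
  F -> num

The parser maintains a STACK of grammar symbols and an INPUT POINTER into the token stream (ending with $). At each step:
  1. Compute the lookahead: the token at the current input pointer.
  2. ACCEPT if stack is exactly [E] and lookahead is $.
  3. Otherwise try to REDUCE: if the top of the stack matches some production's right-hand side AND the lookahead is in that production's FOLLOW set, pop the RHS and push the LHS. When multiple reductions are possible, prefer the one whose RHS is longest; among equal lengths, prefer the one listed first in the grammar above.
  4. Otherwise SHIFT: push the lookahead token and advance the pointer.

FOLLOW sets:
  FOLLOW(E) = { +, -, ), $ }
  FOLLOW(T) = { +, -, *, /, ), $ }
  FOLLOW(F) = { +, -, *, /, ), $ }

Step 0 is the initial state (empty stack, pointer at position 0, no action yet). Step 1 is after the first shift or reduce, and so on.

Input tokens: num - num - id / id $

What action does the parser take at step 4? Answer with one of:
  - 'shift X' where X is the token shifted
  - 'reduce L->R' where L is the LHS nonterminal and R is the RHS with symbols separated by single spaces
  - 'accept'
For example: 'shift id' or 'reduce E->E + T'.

Answer: reduce E->T

Derivation:
Step 1: shift num. Stack=[num] ptr=1 lookahead=- remaining=[- num - id / id $]
Step 2: reduce F->num. Stack=[F] ptr=1 lookahead=- remaining=[- num - id / id $]
Step 3: reduce T->F. Stack=[T] ptr=1 lookahead=- remaining=[- num - id / id $]
Step 4: reduce E->T. Stack=[E] ptr=1 lookahead=- remaining=[- num - id / id $]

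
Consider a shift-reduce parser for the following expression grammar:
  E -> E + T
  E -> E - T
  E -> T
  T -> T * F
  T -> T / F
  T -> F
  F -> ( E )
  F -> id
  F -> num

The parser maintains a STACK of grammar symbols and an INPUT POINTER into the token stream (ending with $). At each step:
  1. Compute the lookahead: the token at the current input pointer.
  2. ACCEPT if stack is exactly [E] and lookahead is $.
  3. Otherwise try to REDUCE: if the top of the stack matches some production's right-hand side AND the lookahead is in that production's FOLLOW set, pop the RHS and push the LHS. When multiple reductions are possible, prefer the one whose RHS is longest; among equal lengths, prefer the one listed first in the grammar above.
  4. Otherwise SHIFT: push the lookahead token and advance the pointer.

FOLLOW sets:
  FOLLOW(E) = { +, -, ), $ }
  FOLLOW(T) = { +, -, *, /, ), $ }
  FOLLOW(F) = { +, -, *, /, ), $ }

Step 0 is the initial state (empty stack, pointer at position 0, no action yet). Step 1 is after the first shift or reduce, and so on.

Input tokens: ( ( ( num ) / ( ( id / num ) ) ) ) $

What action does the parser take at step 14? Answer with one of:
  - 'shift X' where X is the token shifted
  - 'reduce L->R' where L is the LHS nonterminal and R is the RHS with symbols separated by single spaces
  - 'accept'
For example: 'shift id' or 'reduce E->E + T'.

Step 1: shift (. Stack=[(] ptr=1 lookahead=( remaining=[( ( num ) / ( ( id / num ) ) ) ) $]
Step 2: shift (. Stack=[( (] ptr=2 lookahead=( remaining=[( num ) / ( ( id / num ) ) ) ) $]
Step 3: shift (. Stack=[( ( (] ptr=3 lookahead=num remaining=[num ) / ( ( id / num ) ) ) ) $]
Step 4: shift num. Stack=[( ( ( num] ptr=4 lookahead=) remaining=[) / ( ( id / num ) ) ) ) $]
Step 5: reduce F->num. Stack=[( ( ( F] ptr=4 lookahead=) remaining=[) / ( ( id / num ) ) ) ) $]
Step 6: reduce T->F. Stack=[( ( ( T] ptr=4 lookahead=) remaining=[) / ( ( id / num ) ) ) ) $]
Step 7: reduce E->T. Stack=[( ( ( E] ptr=4 lookahead=) remaining=[) / ( ( id / num ) ) ) ) $]
Step 8: shift ). Stack=[( ( ( E )] ptr=5 lookahead=/ remaining=[/ ( ( id / num ) ) ) ) $]
Step 9: reduce F->( E ). Stack=[( ( F] ptr=5 lookahead=/ remaining=[/ ( ( id / num ) ) ) ) $]
Step 10: reduce T->F. Stack=[( ( T] ptr=5 lookahead=/ remaining=[/ ( ( id / num ) ) ) ) $]
Step 11: shift /. Stack=[( ( T /] ptr=6 lookahead=( remaining=[( ( id / num ) ) ) ) $]
Step 12: shift (. Stack=[( ( T / (] ptr=7 lookahead=( remaining=[( id / num ) ) ) ) $]
Step 13: shift (. Stack=[( ( T / ( (] ptr=8 lookahead=id remaining=[id / num ) ) ) ) $]
Step 14: shift id. Stack=[( ( T / ( ( id] ptr=9 lookahead=/ remaining=[/ num ) ) ) ) $]

Answer: shift id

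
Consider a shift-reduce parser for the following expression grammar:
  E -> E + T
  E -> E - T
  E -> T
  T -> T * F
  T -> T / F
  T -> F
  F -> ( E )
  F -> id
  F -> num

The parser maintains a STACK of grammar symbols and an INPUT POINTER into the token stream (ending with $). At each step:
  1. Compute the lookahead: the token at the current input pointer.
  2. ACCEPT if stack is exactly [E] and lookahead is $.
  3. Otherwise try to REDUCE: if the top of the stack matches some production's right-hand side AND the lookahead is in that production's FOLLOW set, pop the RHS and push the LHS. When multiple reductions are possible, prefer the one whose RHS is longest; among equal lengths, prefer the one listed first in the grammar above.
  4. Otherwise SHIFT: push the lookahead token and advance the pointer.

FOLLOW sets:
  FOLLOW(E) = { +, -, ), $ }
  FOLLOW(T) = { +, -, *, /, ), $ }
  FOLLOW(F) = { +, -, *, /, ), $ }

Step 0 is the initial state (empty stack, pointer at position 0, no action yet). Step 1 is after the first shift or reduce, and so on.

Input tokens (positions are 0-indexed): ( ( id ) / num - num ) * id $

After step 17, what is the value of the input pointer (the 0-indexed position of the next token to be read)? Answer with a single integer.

Step 1: shift (. Stack=[(] ptr=1 lookahead=( remaining=[( id ) / num - num ) * id $]
Step 2: shift (. Stack=[( (] ptr=2 lookahead=id remaining=[id ) / num - num ) * id $]
Step 3: shift id. Stack=[( ( id] ptr=3 lookahead=) remaining=[) / num - num ) * id $]
Step 4: reduce F->id. Stack=[( ( F] ptr=3 lookahead=) remaining=[) / num - num ) * id $]
Step 5: reduce T->F. Stack=[( ( T] ptr=3 lookahead=) remaining=[) / num - num ) * id $]
Step 6: reduce E->T. Stack=[( ( E] ptr=3 lookahead=) remaining=[) / num - num ) * id $]
Step 7: shift ). Stack=[( ( E )] ptr=4 lookahead=/ remaining=[/ num - num ) * id $]
Step 8: reduce F->( E ). Stack=[( F] ptr=4 lookahead=/ remaining=[/ num - num ) * id $]
Step 9: reduce T->F. Stack=[( T] ptr=4 lookahead=/ remaining=[/ num - num ) * id $]
Step 10: shift /. Stack=[( T /] ptr=5 lookahead=num remaining=[num - num ) * id $]
Step 11: shift num. Stack=[( T / num] ptr=6 lookahead=- remaining=[- num ) * id $]
Step 12: reduce F->num. Stack=[( T / F] ptr=6 lookahead=- remaining=[- num ) * id $]
Step 13: reduce T->T / F. Stack=[( T] ptr=6 lookahead=- remaining=[- num ) * id $]
Step 14: reduce E->T. Stack=[( E] ptr=6 lookahead=- remaining=[- num ) * id $]
Step 15: shift -. Stack=[( E -] ptr=7 lookahead=num remaining=[num ) * id $]
Step 16: shift num. Stack=[( E - num] ptr=8 lookahead=) remaining=[) * id $]
Step 17: reduce F->num. Stack=[( E - F] ptr=8 lookahead=) remaining=[) * id $]

Answer: 8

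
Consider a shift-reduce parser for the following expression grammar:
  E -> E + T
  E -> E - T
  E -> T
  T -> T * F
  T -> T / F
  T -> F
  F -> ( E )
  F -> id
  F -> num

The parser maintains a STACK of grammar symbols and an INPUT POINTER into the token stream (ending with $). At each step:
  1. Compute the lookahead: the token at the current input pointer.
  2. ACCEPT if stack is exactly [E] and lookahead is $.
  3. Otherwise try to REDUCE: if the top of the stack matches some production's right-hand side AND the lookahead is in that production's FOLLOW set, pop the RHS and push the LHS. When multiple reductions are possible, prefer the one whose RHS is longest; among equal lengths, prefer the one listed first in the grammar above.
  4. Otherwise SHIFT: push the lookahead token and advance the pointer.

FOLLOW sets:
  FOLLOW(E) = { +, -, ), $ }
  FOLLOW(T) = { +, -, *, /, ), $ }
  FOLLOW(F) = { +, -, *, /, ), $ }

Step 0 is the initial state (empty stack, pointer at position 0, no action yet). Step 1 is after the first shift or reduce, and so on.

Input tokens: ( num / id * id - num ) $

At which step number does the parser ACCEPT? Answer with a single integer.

Answer: 23

Derivation:
Step 1: shift (. Stack=[(] ptr=1 lookahead=num remaining=[num / id * id - num ) $]
Step 2: shift num. Stack=[( num] ptr=2 lookahead=/ remaining=[/ id * id - num ) $]
Step 3: reduce F->num. Stack=[( F] ptr=2 lookahead=/ remaining=[/ id * id - num ) $]
Step 4: reduce T->F. Stack=[( T] ptr=2 lookahead=/ remaining=[/ id * id - num ) $]
Step 5: shift /. Stack=[( T /] ptr=3 lookahead=id remaining=[id * id - num ) $]
Step 6: shift id. Stack=[( T / id] ptr=4 lookahead=* remaining=[* id - num ) $]
Step 7: reduce F->id. Stack=[( T / F] ptr=4 lookahead=* remaining=[* id - num ) $]
Step 8: reduce T->T / F. Stack=[( T] ptr=4 lookahead=* remaining=[* id - num ) $]
Step 9: shift *. Stack=[( T *] ptr=5 lookahead=id remaining=[id - num ) $]
Step 10: shift id. Stack=[( T * id] ptr=6 lookahead=- remaining=[- num ) $]
Step 11: reduce F->id. Stack=[( T * F] ptr=6 lookahead=- remaining=[- num ) $]
Step 12: reduce T->T * F. Stack=[( T] ptr=6 lookahead=- remaining=[- num ) $]
Step 13: reduce E->T. Stack=[( E] ptr=6 lookahead=- remaining=[- num ) $]
Step 14: shift -. Stack=[( E -] ptr=7 lookahead=num remaining=[num ) $]
Step 15: shift num. Stack=[( E - num] ptr=8 lookahead=) remaining=[) $]
Step 16: reduce F->num. Stack=[( E - F] ptr=8 lookahead=) remaining=[) $]
Step 17: reduce T->F. Stack=[( E - T] ptr=8 lookahead=) remaining=[) $]
Step 18: reduce E->E - T. Stack=[( E] ptr=8 lookahead=) remaining=[) $]
Step 19: shift ). Stack=[( E )] ptr=9 lookahead=$ remaining=[$]
Step 20: reduce F->( E ). Stack=[F] ptr=9 lookahead=$ remaining=[$]
Step 21: reduce T->F. Stack=[T] ptr=9 lookahead=$ remaining=[$]
Step 22: reduce E->T. Stack=[E] ptr=9 lookahead=$ remaining=[$]
Step 23: accept. Stack=[E] ptr=9 lookahead=$ remaining=[$]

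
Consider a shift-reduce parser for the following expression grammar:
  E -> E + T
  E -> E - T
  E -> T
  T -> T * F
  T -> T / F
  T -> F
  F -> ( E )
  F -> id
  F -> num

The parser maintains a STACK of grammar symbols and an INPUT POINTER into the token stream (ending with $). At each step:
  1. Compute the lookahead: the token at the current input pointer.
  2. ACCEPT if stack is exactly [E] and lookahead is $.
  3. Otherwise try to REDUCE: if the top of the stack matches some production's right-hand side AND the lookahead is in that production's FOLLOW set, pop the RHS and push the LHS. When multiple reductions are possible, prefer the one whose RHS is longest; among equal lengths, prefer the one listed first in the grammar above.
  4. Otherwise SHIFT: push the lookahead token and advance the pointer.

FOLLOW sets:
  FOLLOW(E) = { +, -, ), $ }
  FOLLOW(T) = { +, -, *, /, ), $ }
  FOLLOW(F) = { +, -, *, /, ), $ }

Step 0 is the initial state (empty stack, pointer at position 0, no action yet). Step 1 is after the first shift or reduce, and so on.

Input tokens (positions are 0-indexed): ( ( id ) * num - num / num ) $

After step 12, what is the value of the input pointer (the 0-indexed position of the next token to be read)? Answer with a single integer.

Step 1: shift (. Stack=[(] ptr=1 lookahead=( remaining=[( id ) * num - num / num ) $]
Step 2: shift (. Stack=[( (] ptr=2 lookahead=id remaining=[id ) * num - num / num ) $]
Step 3: shift id. Stack=[( ( id] ptr=3 lookahead=) remaining=[) * num - num / num ) $]
Step 4: reduce F->id. Stack=[( ( F] ptr=3 lookahead=) remaining=[) * num - num / num ) $]
Step 5: reduce T->F. Stack=[( ( T] ptr=3 lookahead=) remaining=[) * num - num / num ) $]
Step 6: reduce E->T. Stack=[( ( E] ptr=3 lookahead=) remaining=[) * num - num / num ) $]
Step 7: shift ). Stack=[( ( E )] ptr=4 lookahead=* remaining=[* num - num / num ) $]
Step 8: reduce F->( E ). Stack=[( F] ptr=4 lookahead=* remaining=[* num - num / num ) $]
Step 9: reduce T->F. Stack=[( T] ptr=4 lookahead=* remaining=[* num - num / num ) $]
Step 10: shift *. Stack=[( T *] ptr=5 lookahead=num remaining=[num - num / num ) $]
Step 11: shift num. Stack=[( T * num] ptr=6 lookahead=- remaining=[- num / num ) $]
Step 12: reduce F->num. Stack=[( T * F] ptr=6 lookahead=- remaining=[- num / num ) $]

Answer: 6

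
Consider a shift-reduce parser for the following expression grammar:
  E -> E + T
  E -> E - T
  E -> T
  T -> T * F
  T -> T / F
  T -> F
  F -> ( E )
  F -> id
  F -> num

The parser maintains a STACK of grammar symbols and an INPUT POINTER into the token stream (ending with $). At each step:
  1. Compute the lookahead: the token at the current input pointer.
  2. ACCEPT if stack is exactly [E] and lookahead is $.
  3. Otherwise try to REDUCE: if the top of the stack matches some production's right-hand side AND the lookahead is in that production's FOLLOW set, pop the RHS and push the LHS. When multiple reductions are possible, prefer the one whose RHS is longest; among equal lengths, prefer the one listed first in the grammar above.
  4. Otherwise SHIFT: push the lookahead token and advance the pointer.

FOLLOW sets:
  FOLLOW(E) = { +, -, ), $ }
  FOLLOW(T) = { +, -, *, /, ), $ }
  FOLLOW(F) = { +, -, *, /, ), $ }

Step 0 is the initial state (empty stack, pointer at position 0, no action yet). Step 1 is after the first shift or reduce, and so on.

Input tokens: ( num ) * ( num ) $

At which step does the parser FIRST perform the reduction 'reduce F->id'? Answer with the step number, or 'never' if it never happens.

Step 1: shift (. Stack=[(] ptr=1 lookahead=num remaining=[num ) * ( num ) $]
Step 2: shift num. Stack=[( num] ptr=2 lookahead=) remaining=[) * ( num ) $]
Step 3: reduce F->num. Stack=[( F] ptr=2 lookahead=) remaining=[) * ( num ) $]
Step 4: reduce T->F. Stack=[( T] ptr=2 lookahead=) remaining=[) * ( num ) $]
Step 5: reduce E->T. Stack=[( E] ptr=2 lookahead=) remaining=[) * ( num ) $]
Step 6: shift ). Stack=[( E )] ptr=3 lookahead=* remaining=[* ( num ) $]
Step 7: reduce F->( E ). Stack=[F] ptr=3 lookahead=* remaining=[* ( num ) $]
Step 8: reduce T->F. Stack=[T] ptr=3 lookahead=* remaining=[* ( num ) $]
Step 9: shift *. Stack=[T *] ptr=4 lookahead=( remaining=[( num ) $]
Step 10: shift (. Stack=[T * (] ptr=5 lookahead=num remaining=[num ) $]
Step 11: shift num. Stack=[T * ( num] ptr=6 lookahead=) remaining=[) $]
Step 12: reduce F->num. Stack=[T * ( F] ptr=6 lookahead=) remaining=[) $]
Step 13: reduce T->F. Stack=[T * ( T] ptr=6 lookahead=) remaining=[) $]
Step 14: reduce E->T. Stack=[T * ( E] ptr=6 lookahead=) remaining=[) $]
Step 15: shift ). Stack=[T * ( E )] ptr=7 lookahead=$ remaining=[$]
Step 16: reduce F->( E ). Stack=[T * F] ptr=7 lookahead=$ remaining=[$]
Step 17: reduce T->T * F. Stack=[T] ptr=7 lookahead=$ remaining=[$]
Step 18: reduce E->T. Stack=[E] ptr=7 lookahead=$ remaining=[$]
Step 19: accept. Stack=[E] ptr=7 lookahead=$ remaining=[$]

Answer: never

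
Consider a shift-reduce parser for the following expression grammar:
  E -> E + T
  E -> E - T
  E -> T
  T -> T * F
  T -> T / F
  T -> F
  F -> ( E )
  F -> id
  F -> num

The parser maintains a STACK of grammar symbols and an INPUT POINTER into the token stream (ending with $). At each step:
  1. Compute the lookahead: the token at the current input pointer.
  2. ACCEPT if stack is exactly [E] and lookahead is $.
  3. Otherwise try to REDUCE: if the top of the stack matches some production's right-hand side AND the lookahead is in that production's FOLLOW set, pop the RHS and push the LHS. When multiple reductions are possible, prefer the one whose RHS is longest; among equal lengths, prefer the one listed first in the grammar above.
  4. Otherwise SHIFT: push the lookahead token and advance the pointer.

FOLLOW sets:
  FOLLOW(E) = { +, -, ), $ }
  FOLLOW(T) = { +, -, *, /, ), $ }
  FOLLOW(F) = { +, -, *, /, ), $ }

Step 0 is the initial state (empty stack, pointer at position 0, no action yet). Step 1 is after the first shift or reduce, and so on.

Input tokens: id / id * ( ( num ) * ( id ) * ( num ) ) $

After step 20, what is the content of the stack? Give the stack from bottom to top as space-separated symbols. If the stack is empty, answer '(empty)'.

Answer: T * ( T * ( id

Derivation:
Step 1: shift id. Stack=[id] ptr=1 lookahead=/ remaining=[/ id * ( ( num ) * ( id ) * ( num ) ) $]
Step 2: reduce F->id. Stack=[F] ptr=1 lookahead=/ remaining=[/ id * ( ( num ) * ( id ) * ( num ) ) $]
Step 3: reduce T->F. Stack=[T] ptr=1 lookahead=/ remaining=[/ id * ( ( num ) * ( id ) * ( num ) ) $]
Step 4: shift /. Stack=[T /] ptr=2 lookahead=id remaining=[id * ( ( num ) * ( id ) * ( num ) ) $]
Step 5: shift id. Stack=[T / id] ptr=3 lookahead=* remaining=[* ( ( num ) * ( id ) * ( num ) ) $]
Step 6: reduce F->id. Stack=[T / F] ptr=3 lookahead=* remaining=[* ( ( num ) * ( id ) * ( num ) ) $]
Step 7: reduce T->T / F. Stack=[T] ptr=3 lookahead=* remaining=[* ( ( num ) * ( id ) * ( num ) ) $]
Step 8: shift *. Stack=[T *] ptr=4 lookahead=( remaining=[( ( num ) * ( id ) * ( num ) ) $]
Step 9: shift (. Stack=[T * (] ptr=5 lookahead=( remaining=[( num ) * ( id ) * ( num ) ) $]
Step 10: shift (. Stack=[T * ( (] ptr=6 lookahead=num remaining=[num ) * ( id ) * ( num ) ) $]
Step 11: shift num. Stack=[T * ( ( num] ptr=7 lookahead=) remaining=[) * ( id ) * ( num ) ) $]
Step 12: reduce F->num. Stack=[T * ( ( F] ptr=7 lookahead=) remaining=[) * ( id ) * ( num ) ) $]
Step 13: reduce T->F. Stack=[T * ( ( T] ptr=7 lookahead=) remaining=[) * ( id ) * ( num ) ) $]
Step 14: reduce E->T. Stack=[T * ( ( E] ptr=7 lookahead=) remaining=[) * ( id ) * ( num ) ) $]
Step 15: shift ). Stack=[T * ( ( E )] ptr=8 lookahead=* remaining=[* ( id ) * ( num ) ) $]
Step 16: reduce F->( E ). Stack=[T * ( F] ptr=8 lookahead=* remaining=[* ( id ) * ( num ) ) $]
Step 17: reduce T->F. Stack=[T * ( T] ptr=8 lookahead=* remaining=[* ( id ) * ( num ) ) $]
Step 18: shift *. Stack=[T * ( T *] ptr=9 lookahead=( remaining=[( id ) * ( num ) ) $]
Step 19: shift (. Stack=[T * ( T * (] ptr=10 lookahead=id remaining=[id ) * ( num ) ) $]
Step 20: shift id. Stack=[T * ( T * ( id] ptr=11 lookahead=) remaining=[) * ( num ) ) $]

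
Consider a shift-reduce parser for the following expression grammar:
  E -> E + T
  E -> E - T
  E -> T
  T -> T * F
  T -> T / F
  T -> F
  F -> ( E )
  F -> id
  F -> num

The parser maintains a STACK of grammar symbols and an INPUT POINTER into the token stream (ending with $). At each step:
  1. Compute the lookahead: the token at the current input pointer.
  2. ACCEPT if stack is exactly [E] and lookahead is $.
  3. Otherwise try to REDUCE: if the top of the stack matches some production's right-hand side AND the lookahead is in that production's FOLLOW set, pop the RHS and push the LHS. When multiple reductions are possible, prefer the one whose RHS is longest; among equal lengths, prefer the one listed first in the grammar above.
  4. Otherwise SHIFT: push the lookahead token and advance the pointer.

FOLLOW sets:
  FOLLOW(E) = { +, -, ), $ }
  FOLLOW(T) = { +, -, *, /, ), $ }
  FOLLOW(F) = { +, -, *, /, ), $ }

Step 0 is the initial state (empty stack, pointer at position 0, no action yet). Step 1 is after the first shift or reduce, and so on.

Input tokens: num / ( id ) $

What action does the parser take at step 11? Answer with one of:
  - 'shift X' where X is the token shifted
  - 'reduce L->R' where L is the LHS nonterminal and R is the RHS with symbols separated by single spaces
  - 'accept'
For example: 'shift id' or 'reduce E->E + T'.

Step 1: shift num. Stack=[num] ptr=1 lookahead=/ remaining=[/ ( id ) $]
Step 2: reduce F->num. Stack=[F] ptr=1 lookahead=/ remaining=[/ ( id ) $]
Step 3: reduce T->F. Stack=[T] ptr=1 lookahead=/ remaining=[/ ( id ) $]
Step 4: shift /. Stack=[T /] ptr=2 lookahead=( remaining=[( id ) $]
Step 5: shift (. Stack=[T / (] ptr=3 lookahead=id remaining=[id ) $]
Step 6: shift id. Stack=[T / ( id] ptr=4 lookahead=) remaining=[) $]
Step 7: reduce F->id. Stack=[T / ( F] ptr=4 lookahead=) remaining=[) $]
Step 8: reduce T->F. Stack=[T / ( T] ptr=4 lookahead=) remaining=[) $]
Step 9: reduce E->T. Stack=[T / ( E] ptr=4 lookahead=) remaining=[) $]
Step 10: shift ). Stack=[T / ( E )] ptr=5 lookahead=$ remaining=[$]
Step 11: reduce F->( E ). Stack=[T / F] ptr=5 lookahead=$ remaining=[$]

Answer: reduce F->( E )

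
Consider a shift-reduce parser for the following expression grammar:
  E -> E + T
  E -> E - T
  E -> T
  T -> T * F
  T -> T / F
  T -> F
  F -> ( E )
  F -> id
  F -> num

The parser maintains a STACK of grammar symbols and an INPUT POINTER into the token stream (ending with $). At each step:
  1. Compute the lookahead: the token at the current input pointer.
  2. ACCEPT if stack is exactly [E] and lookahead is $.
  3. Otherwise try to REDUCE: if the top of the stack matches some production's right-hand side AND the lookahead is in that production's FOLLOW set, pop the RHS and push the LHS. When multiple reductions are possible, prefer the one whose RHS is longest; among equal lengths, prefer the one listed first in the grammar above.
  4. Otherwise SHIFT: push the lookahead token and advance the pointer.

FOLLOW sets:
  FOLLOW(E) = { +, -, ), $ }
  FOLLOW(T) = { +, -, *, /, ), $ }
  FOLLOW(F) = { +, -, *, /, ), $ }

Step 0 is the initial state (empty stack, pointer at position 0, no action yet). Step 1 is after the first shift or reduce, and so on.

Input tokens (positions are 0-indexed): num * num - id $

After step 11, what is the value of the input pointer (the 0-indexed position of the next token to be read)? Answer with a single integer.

Answer: 5

Derivation:
Step 1: shift num. Stack=[num] ptr=1 lookahead=* remaining=[* num - id $]
Step 2: reduce F->num. Stack=[F] ptr=1 lookahead=* remaining=[* num - id $]
Step 3: reduce T->F. Stack=[T] ptr=1 lookahead=* remaining=[* num - id $]
Step 4: shift *. Stack=[T *] ptr=2 lookahead=num remaining=[num - id $]
Step 5: shift num. Stack=[T * num] ptr=3 lookahead=- remaining=[- id $]
Step 6: reduce F->num. Stack=[T * F] ptr=3 lookahead=- remaining=[- id $]
Step 7: reduce T->T * F. Stack=[T] ptr=3 lookahead=- remaining=[- id $]
Step 8: reduce E->T. Stack=[E] ptr=3 lookahead=- remaining=[- id $]
Step 9: shift -. Stack=[E -] ptr=4 lookahead=id remaining=[id $]
Step 10: shift id. Stack=[E - id] ptr=5 lookahead=$ remaining=[$]
Step 11: reduce F->id. Stack=[E - F] ptr=5 lookahead=$ remaining=[$]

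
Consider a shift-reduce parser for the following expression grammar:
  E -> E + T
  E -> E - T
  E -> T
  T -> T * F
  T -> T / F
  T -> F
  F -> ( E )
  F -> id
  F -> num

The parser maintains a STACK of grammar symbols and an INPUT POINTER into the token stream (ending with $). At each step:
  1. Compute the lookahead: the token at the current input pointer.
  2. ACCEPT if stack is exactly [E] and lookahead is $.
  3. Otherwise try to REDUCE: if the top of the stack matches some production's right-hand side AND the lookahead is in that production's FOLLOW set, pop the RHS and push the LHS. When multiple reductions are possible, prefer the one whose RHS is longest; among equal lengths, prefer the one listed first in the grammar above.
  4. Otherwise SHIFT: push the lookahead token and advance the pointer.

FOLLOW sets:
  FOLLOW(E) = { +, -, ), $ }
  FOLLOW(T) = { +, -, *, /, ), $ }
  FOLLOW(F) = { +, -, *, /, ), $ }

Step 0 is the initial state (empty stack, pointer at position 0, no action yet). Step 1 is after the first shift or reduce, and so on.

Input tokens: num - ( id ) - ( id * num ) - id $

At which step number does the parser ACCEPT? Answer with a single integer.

Answer: 34

Derivation:
Step 1: shift num. Stack=[num] ptr=1 lookahead=- remaining=[- ( id ) - ( id * num ) - id $]
Step 2: reduce F->num. Stack=[F] ptr=1 lookahead=- remaining=[- ( id ) - ( id * num ) - id $]
Step 3: reduce T->F. Stack=[T] ptr=1 lookahead=- remaining=[- ( id ) - ( id * num ) - id $]
Step 4: reduce E->T. Stack=[E] ptr=1 lookahead=- remaining=[- ( id ) - ( id * num ) - id $]
Step 5: shift -. Stack=[E -] ptr=2 lookahead=( remaining=[( id ) - ( id * num ) - id $]
Step 6: shift (. Stack=[E - (] ptr=3 lookahead=id remaining=[id ) - ( id * num ) - id $]
Step 7: shift id. Stack=[E - ( id] ptr=4 lookahead=) remaining=[) - ( id * num ) - id $]
Step 8: reduce F->id. Stack=[E - ( F] ptr=4 lookahead=) remaining=[) - ( id * num ) - id $]
Step 9: reduce T->F. Stack=[E - ( T] ptr=4 lookahead=) remaining=[) - ( id * num ) - id $]
Step 10: reduce E->T. Stack=[E - ( E] ptr=4 lookahead=) remaining=[) - ( id * num ) - id $]
Step 11: shift ). Stack=[E - ( E )] ptr=5 lookahead=- remaining=[- ( id * num ) - id $]
Step 12: reduce F->( E ). Stack=[E - F] ptr=5 lookahead=- remaining=[- ( id * num ) - id $]
Step 13: reduce T->F. Stack=[E - T] ptr=5 lookahead=- remaining=[- ( id * num ) - id $]
Step 14: reduce E->E - T. Stack=[E] ptr=5 lookahead=- remaining=[- ( id * num ) - id $]
Step 15: shift -. Stack=[E -] ptr=6 lookahead=( remaining=[( id * num ) - id $]
Step 16: shift (. Stack=[E - (] ptr=7 lookahead=id remaining=[id * num ) - id $]
Step 17: shift id. Stack=[E - ( id] ptr=8 lookahead=* remaining=[* num ) - id $]
Step 18: reduce F->id. Stack=[E - ( F] ptr=8 lookahead=* remaining=[* num ) - id $]
Step 19: reduce T->F. Stack=[E - ( T] ptr=8 lookahead=* remaining=[* num ) - id $]
Step 20: shift *. Stack=[E - ( T *] ptr=9 lookahead=num remaining=[num ) - id $]
Step 21: shift num. Stack=[E - ( T * num] ptr=10 lookahead=) remaining=[) - id $]
Step 22: reduce F->num. Stack=[E - ( T * F] ptr=10 lookahead=) remaining=[) - id $]
Step 23: reduce T->T * F. Stack=[E - ( T] ptr=10 lookahead=) remaining=[) - id $]
Step 24: reduce E->T. Stack=[E - ( E] ptr=10 lookahead=) remaining=[) - id $]
Step 25: shift ). Stack=[E - ( E )] ptr=11 lookahead=- remaining=[- id $]
Step 26: reduce F->( E ). Stack=[E - F] ptr=11 lookahead=- remaining=[- id $]
Step 27: reduce T->F. Stack=[E - T] ptr=11 lookahead=- remaining=[- id $]
Step 28: reduce E->E - T. Stack=[E] ptr=11 lookahead=- remaining=[- id $]
Step 29: shift -. Stack=[E -] ptr=12 lookahead=id remaining=[id $]
Step 30: shift id. Stack=[E - id] ptr=13 lookahead=$ remaining=[$]
Step 31: reduce F->id. Stack=[E - F] ptr=13 lookahead=$ remaining=[$]
Step 32: reduce T->F. Stack=[E - T] ptr=13 lookahead=$ remaining=[$]
Step 33: reduce E->E - T. Stack=[E] ptr=13 lookahead=$ remaining=[$]
Step 34: accept. Stack=[E] ptr=13 lookahead=$ remaining=[$]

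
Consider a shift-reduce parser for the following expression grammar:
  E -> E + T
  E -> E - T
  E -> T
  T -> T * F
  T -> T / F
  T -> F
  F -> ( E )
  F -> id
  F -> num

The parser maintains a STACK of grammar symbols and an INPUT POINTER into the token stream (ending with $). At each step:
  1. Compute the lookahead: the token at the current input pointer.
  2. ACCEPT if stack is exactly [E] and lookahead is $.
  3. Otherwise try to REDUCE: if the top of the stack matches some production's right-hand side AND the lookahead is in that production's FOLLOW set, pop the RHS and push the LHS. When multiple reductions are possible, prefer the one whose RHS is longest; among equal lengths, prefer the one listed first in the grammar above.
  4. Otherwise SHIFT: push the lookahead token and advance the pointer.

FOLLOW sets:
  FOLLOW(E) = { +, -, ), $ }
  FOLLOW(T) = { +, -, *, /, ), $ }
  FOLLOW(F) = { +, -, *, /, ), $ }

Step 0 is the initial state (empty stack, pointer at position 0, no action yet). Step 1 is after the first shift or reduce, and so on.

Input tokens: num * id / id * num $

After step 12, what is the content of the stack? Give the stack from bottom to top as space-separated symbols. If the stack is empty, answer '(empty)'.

Step 1: shift num. Stack=[num] ptr=1 lookahead=* remaining=[* id / id * num $]
Step 2: reduce F->num. Stack=[F] ptr=1 lookahead=* remaining=[* id / id * num $]
Step 3: reduce T->F. Stack=[T] ptr=1 lookahead=* remaining=[* id / id * num $]
Step 4: shift *. Stack=[T *] ptr=2 lookahead=id remaining=[id / id * num $]
Step 5: shift id. Stack=[T * id] ptr=3 lookahead=/ remaining=[/ id * num $]
Step 6: reduce F->id. Stack=[T * F] ptr=3 lookahead=/ remaining=[/ id * num $]
Step 7: reduce T->T * F. Stack=[T] ptr=3 lookahead=/ remaining=[/ id * num $]
Step 8: shift /. Stack=[T /] ptr=4 lookahead=id remaining=[id * num $]
Step 9: shift id. Stack=[T / id] ptr=5 lookahead=* remaining=[* num $]
Step 10: reduce F->id. Stack=[T / F] ptr=5 lookahead=* remaining=[* num $]
Step 11: reduce T->T / F. Stack=[T] ptr=5 lookahead=* remaining=[* num $]
Step 12: shift *. Stack=[T *] ptr=6 lookahead=num remaining=[num $]

Answer: T *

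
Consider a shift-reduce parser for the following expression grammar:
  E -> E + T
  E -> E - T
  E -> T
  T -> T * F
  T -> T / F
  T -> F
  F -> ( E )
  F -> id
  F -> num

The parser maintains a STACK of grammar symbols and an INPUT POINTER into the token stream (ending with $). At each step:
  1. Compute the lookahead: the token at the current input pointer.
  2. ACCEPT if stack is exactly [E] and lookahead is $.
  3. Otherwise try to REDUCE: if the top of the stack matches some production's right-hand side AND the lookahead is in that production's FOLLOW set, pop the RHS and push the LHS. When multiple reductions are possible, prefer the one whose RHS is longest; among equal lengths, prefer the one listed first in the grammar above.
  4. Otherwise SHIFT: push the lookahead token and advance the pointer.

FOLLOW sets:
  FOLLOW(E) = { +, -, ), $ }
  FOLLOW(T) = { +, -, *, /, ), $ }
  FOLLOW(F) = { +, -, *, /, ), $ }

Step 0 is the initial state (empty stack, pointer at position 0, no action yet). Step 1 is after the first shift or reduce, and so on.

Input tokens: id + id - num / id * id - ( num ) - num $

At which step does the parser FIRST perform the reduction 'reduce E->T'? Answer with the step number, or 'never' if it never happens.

Step 1: shift id. Stack=[id] ptr=1 lookahead=+ remaining=[+ id - num / id * id - ( num ) - num $]
Step 2: reduce F->id. Stack=[F] ptr=1 lookahead=+ remaining=[+ id - num / id * id - ( num ) - num $]
Step 3: reduce T->F. Stack=[T] ptr=1 lookahead=+ remaining=[+ id - num / id * id - ( num ) - num $]
Step 4: reduce E->T. Stack=[E] ptr=1 lookahead=+ remaining=[+ id - num / id * id - ( num ) - num $]

Answer: 4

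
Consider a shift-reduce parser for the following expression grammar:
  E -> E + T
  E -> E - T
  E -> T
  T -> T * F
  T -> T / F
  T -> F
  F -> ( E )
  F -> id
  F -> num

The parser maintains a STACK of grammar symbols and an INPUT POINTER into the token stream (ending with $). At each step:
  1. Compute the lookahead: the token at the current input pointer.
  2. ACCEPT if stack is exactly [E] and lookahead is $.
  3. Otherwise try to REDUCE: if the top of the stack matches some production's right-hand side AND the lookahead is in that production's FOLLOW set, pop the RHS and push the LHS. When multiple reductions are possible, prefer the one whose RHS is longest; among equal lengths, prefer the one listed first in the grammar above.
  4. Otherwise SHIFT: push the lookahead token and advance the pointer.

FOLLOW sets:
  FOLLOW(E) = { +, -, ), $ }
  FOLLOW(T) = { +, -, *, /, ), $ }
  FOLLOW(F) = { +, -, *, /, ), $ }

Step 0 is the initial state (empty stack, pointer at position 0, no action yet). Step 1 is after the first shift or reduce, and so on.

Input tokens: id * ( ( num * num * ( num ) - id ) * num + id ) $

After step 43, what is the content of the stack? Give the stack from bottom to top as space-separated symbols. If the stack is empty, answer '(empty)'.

Answer: T * F

Derivation:
Step 1: shift id. Stack=[id] ptr=1 lookahead=* remaining=[* ( ( num * num * ( num ) - id ) * num + id ) $]
Step 2: reduce F->id. Stack=[F] ptr=1 lookahead=* remaining=[* ( ( num * num * ( num ) - id ) * num + id ) $]
Step 3: reduce T->F. Stack=[T] ptr=1 lookahead=* remaining=[* ( ( num * num * ( num ) - id ) * num + id ) $]
Step 4: shift *. Stack=[T *] ptr=2 lookahead=( remaining=[( ( num * num * ( num ) - id ) * num + id ) $]
Step 5: shift (. Stack=[T * (] ptr=3 lookahead=( remaining=[( num * num * ( num ) - id ) * num + id ) $]
Step 6: shift (. Stack=[T * ( (] ptr=4 lookahead=num remaining=[num * num * ( num ) - id ) * num + id ) $]
Step 7: shift num. Stack=[T * ( ( num] ptr=5 lookahead=* remaining=[* num * ( num ) - id ) * num + id ) $]
Step 8: reduce F->num. Stack=[T * ( ( F] ptr=5 lookahead=* remaining=[* num * ( num ) - id ) * num + id ) $]
Step 9: reduce T->F. Stack=[T * ( ( T] ptr=5 lookahead=* remaining=[* num * ( num ) - id ) * num + id ) $]
Step 10: shift *. Stack=[T * ( ( T *] ptr=6 lookahead=num remaining=[num * ( num ) - id ) * num + id ) $]
Step 11: shift num. Stack=[T * ( ( T * num] ptr=7 lookahead=* remaining=[* ( num ) - id ) * num + id ) $]
Step 12: reduce F->num. Stack=[T * ( ( T * F] ptr=7 lookahead=* remaining=[* ( num ) - id ) * num + id ) $]
Step 13: reduce T->T * F. Stack=[T * ( ( T] ptr=7 lookahead=* remaining=[* ( num ) - id ) * num + id ) $]
Step 14: shift *. Stack=[T * ( ( T *] ptr=8 lookahead=( remaining=[( num ) - id ) * num + id ) $]
Step 15: shift (. Stack=[T * ( ( T * (] ptr=9 lookahead=num remaining=[num ) - id ) * num + id ) $]
Step 16: shift num. Stack=[T * ( ( T * ( num] ptr=10 lookahead=) remaining=[) - id ) * num + id ) $]
Step 17: reduce F->num. Stack=[T * ( ( T * ( F] ptr=10 lookahead=) remaining=[) - id ) * num + id ) $]
Step 18: reduce T->F. Stack=[T * ( ( T * ( T] ptr=10 lookahead=) remaining=[) - id ) * num + id ) $]
Step 19: reduce E->T. Stack=[T * ( ( T * ( E] ptr=10 lookahead=) remaining=[) - id ) * num + id ) $]
Step 20: shift ). Stack=[T * ( ( T * ( E )] ptr=11 lookahead=- remaining=[- id ) * num + id ) $]
Step 21: reduce F->( E ). Stack=[T * ( ( T * F] ptr=11 lookahead=- remaining=[- id ) * num + id ) $]
Step 22: reduce T->T * F. Stack=[T * ( ( T] ptr=11 lookahead=- remaining=[- id ) * num + id ) $]
Step 23: reduce E->T. Stack=[T * ( ( E] ptr=11 lookahead=- remaining=[- id ) * num + id ) $]
Step 24: shift -. Stack=[T * ( ( E -] ptr=12 lookahead=id remaining=[id ) * num + id ) $]
Step 25: shift id. Stack=[T * ( ( E - id] ptr=13 lookahead=) remaining=[) * num + id ) $]
Step 26: reduce F->id. Stack=[T * ( ( E - F] ptr=13 lookahead=) remaining=[) * num + id ) $]
Step 27: reduce T->F. Stack=[T * ( ( E - T] ptr=13 lookahead=) remaining=[) * num + id ) $]
Step 28: reduce E->E - T. Stack=[T * ( ( E] ptr=13 lookahead=) remaining=[) * num + id ) $]
Step 29: shift ). Stack=[T * ( ( E )] ptr=14 lookahead=* remaining=[* num + id ) $]
Step 30: reduce F->( E ). Stack=[T * ( F] ptr=14 lookahead=* remaining=[* num + id ) $]
Step 31: reduce T->F. Stack=[T * ( T] ptr=14 lookahead=* remaining=[* num + id ) $]
Step 32: shift *. Stack=[T * ( T *] ptr=15 lookahead=num remaining=[num + id ) $]
Step 33: shift num. Stack=[T * ( T * num] ptr=16 lookahead=+ remaining=[+ id ) $]
Step 34: reduce F->num. Stack=[T * ( T * F] ptr=16 lookahead=+ remaining=[+ id ) $]
Step 35: reduce T->T * F. Stack=[T * ( T] ptr=16 lookahead=+ remaining=[+ id ) $]
Step 36: reduce E->T. Stack=[T * ( E] ptr=16 lookahead=+ remaining=[+ id ) $]
Step 37: shift +. Stack=[T * ( E +] ptr=17 lookahead=id remaining=[id ) $]
Step 38: shift id. Stack=[T * ( E + id] ptr=18 lookahead=) remaining=[) $]
Step 39: reduce F->id. Stack=[T * ( E + F] ptr=18 lookahead=) remaining=[) $]
Step 40: reduce T->F. Stack=[T * ( E + T] ptr=18 lookahead=) remaining=[) $]
Step 41: reduce E->E + T. Stack=[T * ( E] ptr=18 lookahead=) remaining=[) $]
Step 42: shift ). Stack=[T * ( E )] ptr=19 lookahead=$ remaining=[$]
Step 43: reduce F->( E ). Stack=[T * F] ptr=19 lookahead=$ remaining=[$]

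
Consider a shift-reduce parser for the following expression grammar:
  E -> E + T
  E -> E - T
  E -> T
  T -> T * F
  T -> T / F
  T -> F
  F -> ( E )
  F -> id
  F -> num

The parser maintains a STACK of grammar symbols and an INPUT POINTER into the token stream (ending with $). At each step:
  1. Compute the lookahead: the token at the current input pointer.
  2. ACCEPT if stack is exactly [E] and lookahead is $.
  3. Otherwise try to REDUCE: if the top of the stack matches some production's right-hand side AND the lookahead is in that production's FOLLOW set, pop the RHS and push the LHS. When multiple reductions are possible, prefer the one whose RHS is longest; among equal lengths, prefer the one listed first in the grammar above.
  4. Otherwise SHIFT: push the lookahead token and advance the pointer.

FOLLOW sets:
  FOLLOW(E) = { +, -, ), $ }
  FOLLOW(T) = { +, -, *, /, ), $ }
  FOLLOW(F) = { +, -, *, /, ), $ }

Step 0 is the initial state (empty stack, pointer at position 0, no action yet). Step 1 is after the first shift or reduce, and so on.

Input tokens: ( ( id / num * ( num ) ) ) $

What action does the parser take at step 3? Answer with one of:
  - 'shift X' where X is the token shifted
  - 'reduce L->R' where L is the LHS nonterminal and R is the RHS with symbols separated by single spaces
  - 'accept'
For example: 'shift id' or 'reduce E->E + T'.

Step 1: shift (. Stack=[(] ptr=1 lookahead=( remaining=[( id / num * ( num ) ) ) $]
Step 2: shift (. Stack=[( (] ptr=2 lookahead=id remaining=[id / num * ( num ) ) ) $]
Step 3: shift id. Stack=[( ( id] ptr=3 lookahead=/ remaining=[/ num * ( num ) ) ) $]

Answer: shift id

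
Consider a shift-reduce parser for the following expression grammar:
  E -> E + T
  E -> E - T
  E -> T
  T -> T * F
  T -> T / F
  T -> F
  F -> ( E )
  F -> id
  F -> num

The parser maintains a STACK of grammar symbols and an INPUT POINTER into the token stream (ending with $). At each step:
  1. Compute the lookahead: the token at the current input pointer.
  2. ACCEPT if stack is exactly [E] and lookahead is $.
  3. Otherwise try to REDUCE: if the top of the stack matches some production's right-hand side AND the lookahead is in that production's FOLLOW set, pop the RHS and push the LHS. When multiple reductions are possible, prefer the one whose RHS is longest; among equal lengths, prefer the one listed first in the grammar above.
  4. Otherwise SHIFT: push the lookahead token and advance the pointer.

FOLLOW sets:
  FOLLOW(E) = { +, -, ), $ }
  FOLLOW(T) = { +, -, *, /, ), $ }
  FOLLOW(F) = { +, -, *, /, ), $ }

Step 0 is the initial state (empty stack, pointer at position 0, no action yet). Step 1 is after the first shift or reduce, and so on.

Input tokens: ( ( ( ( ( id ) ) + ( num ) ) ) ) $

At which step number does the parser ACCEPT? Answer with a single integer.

Answer: 40

Derivation:
Step 1: shift (. Stack=[(] ptr=1 lookahead=( remaining=[( ( ( ( id ) ) + ( num ) ) ) ) $]
Step 2: shift (. Stack=[( (] ptr=2 lookahead=( remaining=[( ( ( id ) ) + ( num ) ) ) ) $]
Step 3: shift (. Stack=[( ( (] ptr=3 lookahead=( remaining=[( ( id ) ) + ( num ) ) ) ) $]
Step 4: shift (. Stack=[( ( ( (] ptr=4 lookahead=( remaining=[( id ) ) + ( num ) ) ) ) $]
Step 5: shift (. Stack=[( ( ( ( (] ptr=5 lookahead=id remaining=[id ) ) + ( num ) ) ) ) $]
Step 6: shift id. Stack=[( ( ( ( ( id] ptr=6 lookahead=) remaining=[) ) + ( num ) ) ) ) $]
Step 7: reduce F->id. Stack=[( ( ( ( ( F] ptr=6 lookahead=) remaining=[) ) + ( num ) ) ) ) $]
Step 8: reduce T->F. Stack=[( ( ( ( ( T] ptr=6 lookahead=) remaining=[) ) + ( num ) ) ) ) $]
Step 9: reduce E->T. Stack=[( ( ( ( ( E] ptr=6 lookahead=) remaining=[) ) + ( num ) ) ) ) $]
Step 10: shift ). Stack=[( ( ( ( ( E )] ptr=7 lookahead=) remaining=[) + ( num ) ) ) ) $]
Step 11: reduce F->( E ). Stack=[( ( ( ( F] ptr=7 lookahead=) remaining=[) + ( num ) ) ) ) $]
Step 12: reduce T->F. Stack=[( ( ( ( T] ptr=7 lookahead=) remaining=[) + ( num ) ) ) ) $]
Step 13: reduce E->T. Stack=[( ( ( ( E] ptr=7 lookahead=) remaining=[) + ( num ) ) ) ) $]
Step 14: shift ). Stack=[( ( ( ( E )] ptr=8 lookahead=+ remaining=[+ ( num ) ) ) ) $]
Step 15: reduce F->( E ). Stack=[( ( ( F] ptr=8 lookahead=+ remaining=[+ ( num ) ) ) ) $]
Step 16: reduce T->F. Stack=[( ( ( T] ptr=8 lookahead=+ remaining=[+ ( num ) ) ) ) $]
Step 17: reduce E->T. Stack=[( ( ( E] ptr=8 lookahead=+ remaining=[+ ( num ) ) ) ) $]
Step 18: shift +. Stack=[( ( ( E +] ptr=9 lookahead=( remaining=[( num ) ) ) ) $]
Step 19: shift (. Stack=[( ( ( E + (] ptr=10 lookahead=num remaining=[num ) ) ) ) $]
Step 20: shift num. Stack=[( ( ( E + ( num] ptr=11 lookahead=) remaining=[) ) ) ) $]
Step 21: reduce F->num. Stack=[( ( ( E + ( F] ptr=11 lookahead=) remaining=[) ) ) ) $]
Step 22: reduce T->F. Stack=[( ( ( E + ( T] ptr=11 lookahead=) remaining=[) ) ) ) $]
Step 23: reduce E->T. Stack=[( ( ( E + ( E] ptr=11 lookahead=) remaining=[) ) ) ) $]
Step 24: shift ). Stack=[( ( ( E + ( E )] ptr=12 lookahead=) remaining=[) ) ) $]
Step 25: reduce F->( E ). Stack=[( ( ( E + F] ptr=12 lookahead=) remaining=[) ) ) $]
Step 26: reduce T->F. Stack=[( ( ( E + T] ptr=12 lookahead=) remaining=[) ) ) $]
Step 27: reduce E->E + T. Stack=[( ( ( E] ptr=12 lookahead=) remaining=[) ) ) $]
Step 28: shift ). Stack=[( ( ( E )] ptr=13 lookahead=) remaining=[) ) $]
Step 29: reduce F->( E ). Stack=[( ( F] ptr=13 lookahead=) remaining=[) ) $]
Step 30: reduce T->F. Stack=[( ( T] ptr=13 lookahead=) remaining=[) ) $]
Step 31: reduce E->T. Stack=[( ( E] ptr=13 lookahead=) remaining=[) ) $]
Step 32: shift ). Stack=[( ( E )] ptr=14 lookahead=) remaining=[) $]
Step 33: reduce F->( E ). Stack=[( F] ptr=14 lookahead=) remaining=[) $]
Step 34: reduce T->F. Stack=[( T] ptr=14 lookahead=) remaining=[) $]
Step 35: reduce E->T. Stack=[( E] ptr=14 lookahead=) remaining=[) $]
Step 36: shift ). Stack=[( E )] ptr=15 lookahead=$ remaining=[$]
Step 37: reduce F->( E ). Stack=[F] ptr=15 lookahead=$ remaining=[$]
Step 38: reduce T->F. Stack=[T] ptr=15 lookahead=$ remaining=[$]
Step 39: reduce E->T. Stack=[E] ptr=15 lookahead=$ remaining=[$]
Step 40: accept. Stack=[E] ptr=15 lookahead=$ remaining=[$]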